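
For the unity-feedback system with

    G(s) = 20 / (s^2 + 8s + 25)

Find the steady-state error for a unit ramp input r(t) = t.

G(s) has no poles at the origin.
This is a Type 0 system; Kv = lim_{s→0} s·G(s) = 0, so the steady-state error for a ramp input is infinite.

e_ss = ∞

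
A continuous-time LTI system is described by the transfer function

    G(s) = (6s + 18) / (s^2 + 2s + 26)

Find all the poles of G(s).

The poles are the roots of the denominator s^2 + 2s + 26 = 0.
Using the quadratic formula: s = (-2 ± √(-100))/2 = -1 ± 5j.

s = -1 ± 5j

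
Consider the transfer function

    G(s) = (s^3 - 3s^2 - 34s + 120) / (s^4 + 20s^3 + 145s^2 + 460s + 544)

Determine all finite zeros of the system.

s = 5, -6, 4

Set the numerator to zero: s^3 - 3s^2 - 34s + 120 = 0.
Factoring: (s - 5)(s + 6)(s - 4) = 0.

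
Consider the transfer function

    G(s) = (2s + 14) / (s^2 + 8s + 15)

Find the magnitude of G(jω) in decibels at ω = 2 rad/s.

Substitute s = j2: numerator = 14 + j4, denominator = 11 + j16.
|G(j2)| = |14 + j4| / |11 + j16| = 14.560 / 19.416 ≈ 0.7499.
In decibels: 20·log₁₀(0.7499) ≈ -2.50 dB.

|G(j2)|_dB ≈ -2.50 dB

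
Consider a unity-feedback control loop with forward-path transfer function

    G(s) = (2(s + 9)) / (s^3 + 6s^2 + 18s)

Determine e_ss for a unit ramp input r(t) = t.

G(s) has one pole at the origin.
This is a Type 1 system. Kv = lim_{s→0} s·G(s) = 18/18 = 1.
e_ss = 1/Kv = 1/(1) = 1.

e_ss = 1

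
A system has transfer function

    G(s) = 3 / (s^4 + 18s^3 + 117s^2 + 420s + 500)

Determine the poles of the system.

The poles are the roots of the denominator s^4 + 18s^3 + 117s^2 + 420s + 500 = 0.
Trying s = -2: the polynomial evaluates to 0, so (s + 2) is a factor.
Dividing out leaves s^3 + 16s^2 + 85s + 250 = 0.
This factors further as (s^2 + 6s + 25)(s + 10) = 0.

s = -3 ± 4j, -2, -10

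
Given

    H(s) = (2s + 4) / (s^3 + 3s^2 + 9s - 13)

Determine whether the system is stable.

The denominator s^3 + 3s^2 + 9s - 13 factors as (s - 1)(s^2 + 4s + 13), giving poles at s = 1, -2 ± 3j.
Since the pole(s) at s = 1 lie in the right half-plane, the system is unstable.

unstable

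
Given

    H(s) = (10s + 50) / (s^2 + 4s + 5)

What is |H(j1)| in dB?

Substitute s = j1: numerator = 50 + j10, denominator = 4 + j4.
|H(j1)| = |50 + j10| / |4 + j4| = 50.990 / 5.6569 ≈ 9.014.
In decibels: 20·log₁₀(9.014) ≈ 19.1 dB.

|H(j1)|_dB ≈ 19.1 dB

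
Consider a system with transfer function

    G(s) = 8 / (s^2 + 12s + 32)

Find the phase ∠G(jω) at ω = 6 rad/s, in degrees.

∠G(j6) ≈ -93.18°

At s = j6: numerator = 8, denominator = -4 + j72.
∠G = ∠num − ∠den = 0° − (93.180°) = -93.18°.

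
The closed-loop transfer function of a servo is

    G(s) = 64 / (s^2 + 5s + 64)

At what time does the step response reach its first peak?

Comparing s^2 + 5s + 64 to s^2 + 2ζωₙs + ωₙ²: ωₙ = 8 rad/s and ζ = 5/(2·8) = 0.3125.
ζωₙ = 5/2 = 2.5, so ω_d = ωₙ√(1−ζ²) = √(ωₙ² − (ζωₙ)²) = √(64 − 2.5²) = √57.75 ≈ 7.599 rad/s.
t_p = π/ω_d = π/7.599 ≈ 0.4134 s.

t_p ≈ 0.4134 s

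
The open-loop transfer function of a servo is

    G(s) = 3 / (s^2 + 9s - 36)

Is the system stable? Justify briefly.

The denominator s^2 + 9s - 36 factors as (s - 3)(s + 12), giving poles at s = 3, -12.
Since the pole(s) at s = 3 lie in the right half-plane, the system is unstable.

unstable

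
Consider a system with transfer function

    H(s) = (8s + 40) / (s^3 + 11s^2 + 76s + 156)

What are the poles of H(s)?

s = -4 ± 6j, -3

The poles are the roots of the denominator s^3 + 11s^2 + 76s + 156 = 0.
Trying s = -3: the polynomial evaluates to 0, so (s + 3) is a factor.
Dividing out leaves s^2 + 8s + 52 = 0.
The quadratic formula then gives s = -4 ± 6j.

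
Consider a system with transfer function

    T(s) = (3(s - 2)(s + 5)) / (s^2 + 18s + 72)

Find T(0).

T(0) = -5/12 ≈ -0.4167

Set s = 0: T(0) = (-30) / (72) = -5/12.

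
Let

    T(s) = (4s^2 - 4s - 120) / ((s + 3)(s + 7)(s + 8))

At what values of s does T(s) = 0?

s = -5, 6

Set the numerator to zero: 4s^2 - 4s - 120 = 0, i.e. 4·(s^2 - s - 30) = 0.
Factoring: (s + 5)(s - 6) = 0.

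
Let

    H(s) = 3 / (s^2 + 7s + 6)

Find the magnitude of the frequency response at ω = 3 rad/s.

|H(j3)| ≈ 0.1414

Substitute s = j3: numerator = 3, denominator = -3 + j21.
|H(j3)| = |3| / |-3 + j21| = 3 / 21.213 ≈ 0.1414.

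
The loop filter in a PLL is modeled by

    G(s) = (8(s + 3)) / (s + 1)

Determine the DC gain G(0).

G(0) = 24

Set s = 0: G(0) = (24) / (1) = 24.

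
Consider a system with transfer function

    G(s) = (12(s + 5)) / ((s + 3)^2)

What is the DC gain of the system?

At s = 0 each factor (s + a) contributes a and each (s^2 + bs + c) contributes c.
G(0) = 12·(5) / ((3) · (3)) = 60/9 = 20/3.

G(0) = 20/3 ≈ 6.667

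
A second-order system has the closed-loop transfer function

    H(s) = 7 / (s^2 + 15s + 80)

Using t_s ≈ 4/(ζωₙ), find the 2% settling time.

t_s ≈ 0.5333 s

Comparing s^2 + 15s + 80 to s^2 + 2ζωₙs + ωₙ²: ωₙ = √80 ≈ 8.944 rad/s and ζ = 15/(2·√80) ≈ 0.8385.
ζωₙ = 15/2 = 7.5, so t_s ≈ 4/(ζωₙ) = 4/7.5 ≈ 0.5333 s.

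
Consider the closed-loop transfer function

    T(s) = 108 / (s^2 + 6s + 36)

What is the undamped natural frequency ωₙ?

ωₙ = 6 rad/s

Compare the denominator to the standard form s^2 + 2ζωₙs + ωₙ².
ωₙ² = 36, so ωₙ = 6 rad/s.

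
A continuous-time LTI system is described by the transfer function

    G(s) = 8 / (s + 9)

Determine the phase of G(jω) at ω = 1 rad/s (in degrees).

∠G(j1) ≈ -6.340°

At s = j1: numerator = 8, denominator = 9 + j1.
∠G = ∠num − ∠den = 0° − (6.3402°) = -6.340°.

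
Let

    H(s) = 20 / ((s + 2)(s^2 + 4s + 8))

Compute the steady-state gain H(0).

Set s = 0: H(0) = (20) / (16) = 5/4.

H(0) = 5/4 ≈ 1.250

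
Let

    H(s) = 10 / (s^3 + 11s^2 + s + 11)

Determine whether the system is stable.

The denominator s^3 + 11s^2 + s + 11 factors as (s^2 + 1)(s + 11), giving poles at s = j, -j, -11.
Since the simple pole(s) at s = j, -j lie on the jω-axis with none in the right half-plane, the system is marginally stable.

marginally stable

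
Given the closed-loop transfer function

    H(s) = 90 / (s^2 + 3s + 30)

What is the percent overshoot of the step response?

%OS ≈ 40.9%

Comparing s^2 + 3s + 30 to s^2 + 2ζωₙs + ωₙ²: ωₙ = √30 ≈ 5.477 rad/s and ζ = 3/(2·√30) ≈ 0.2739.
%OS = 100·exp(−πζ/√(1−ζ²)) = 100·exp(−π·0.2739/√(1−0.2739²)) ≈ 40.9%.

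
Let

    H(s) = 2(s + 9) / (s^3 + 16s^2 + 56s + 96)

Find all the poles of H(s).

s = -2 + 2j, -2 - 2j, -12

The poles are the roots of the denominator s^3 + 16s^2 + 56s + 96 = 0.
Trying s = -12: the polynomial evaluates to 0, so (s + 12) is a factor.
Dividing out leaves s^2 + 4s + 8 = 0.
The quadratic formula then gives s = -2 ± 2j.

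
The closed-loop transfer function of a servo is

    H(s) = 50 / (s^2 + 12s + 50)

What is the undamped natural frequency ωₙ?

ωₙ ≈ 7.071 rad/s

Compare the denominator to the standard form s^2 + 2ζωₙs + ωₙ².
ωₙ² = 50, so ωₙ = √50 ≈ 7.071 rad/s.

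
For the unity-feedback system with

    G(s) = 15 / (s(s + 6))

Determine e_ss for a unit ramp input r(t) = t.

G(s) has one pole at the origin.
This is a Type 1 system. Kv = lim_{s→0} s·G(s) = 15/6 = 5/2.
e_ss = 1/Kv = 1/(5/2) = 2/5 ≈ 0.4000.

e_ss = 0.4000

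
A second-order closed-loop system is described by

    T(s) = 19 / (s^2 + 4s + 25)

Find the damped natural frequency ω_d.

ω_d ≈ 4.583 rad/s

Comparing s^2 + 4s + 25 to s^2 + 2ζωₙs + ωₙ²: ωₙ = 5 rad/s and ζ = 4/(2·5) = 0.4.
ζωₙ = 4/2 = 2, so ω_d = ωₙ√(1−ζ²) = √(ωₙ² − (ζωₙ)²) = √(25 − 2²) = √21 ≈ 4.583 rad/s.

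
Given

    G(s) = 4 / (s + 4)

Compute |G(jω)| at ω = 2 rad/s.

|G(j2)| ≈ 0.8944

Substitute s = j2: numerator = 4, denominator = 4 + j2.
|G(j2)| = |4| / |4 + j2| = 4 / 4.4721 ≈ 0.8944.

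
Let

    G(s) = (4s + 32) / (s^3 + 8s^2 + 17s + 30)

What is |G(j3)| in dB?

Substitute s = j3: numerator = 32 + j12, denominator = -42 + j24.
|G(j3)| = |32 + j12| / |-42 + j24| = 34.176 / 48.374 ≈ 0.7065.
In decibels: 20·log₁₀(0.7065) ≈ -3.02 dB.

|G(j3)|_dB ≈ -3.02 dB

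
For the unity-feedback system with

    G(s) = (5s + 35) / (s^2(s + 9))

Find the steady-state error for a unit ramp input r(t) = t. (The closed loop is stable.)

G(s) has 2 poles at the origin.
This is a Type 2 system; for a ramp input the steady-state error is zero.

e_ss = 0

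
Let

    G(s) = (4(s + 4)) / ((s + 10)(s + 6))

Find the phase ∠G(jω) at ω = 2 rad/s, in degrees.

∠G(j2) ≈ -3.180°

At s = j2: numerator = 16 + j8, denominator = 56 + j32.
∠G = ∠num − ∠den = 26.565° − (29.745°) = -3.180°.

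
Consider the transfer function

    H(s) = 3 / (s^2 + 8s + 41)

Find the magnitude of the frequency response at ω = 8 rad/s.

|H(j8)| ≈ 0.04411

Substitute s = j8: numerator = 3, denominator = -23 + j64.
|H(j8)| = |3| / |-23 + j64| = 3 / 68.007 ≈ 0.04411.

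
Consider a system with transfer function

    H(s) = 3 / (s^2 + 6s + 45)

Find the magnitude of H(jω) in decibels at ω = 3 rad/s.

Substitute s = j3: numerator = 3, denominator = 36 + j18.
|H(j3)| = |3| / |36 + j18| = 3 / 40.249 ≈ 0.07454.
In decibels: 20·log₁₀(0.07454) ≈ -22.6 dB.

|H(j3)|_dB ≈ -22.6 dB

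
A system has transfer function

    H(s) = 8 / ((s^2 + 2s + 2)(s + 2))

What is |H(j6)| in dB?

Substitute s = j6: numerator = 8, denominator = -140 - j180.
|H(j6)| = |8| / |-140 - j180| = 8 / 228.04 ≈ 0.03508.
In decibels: 20·log₁₀(0.03508) ≈ -29.1 dB.

|H(j6)|_dB ≈ -29.1 dB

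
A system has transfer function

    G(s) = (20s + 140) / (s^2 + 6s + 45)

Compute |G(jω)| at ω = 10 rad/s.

Substitute s = j10: numerator = 140 + j200, denominator = -55 + j60.
|G(j10)| = |140 + j200| / |-55 + j60| = 244.13 / 81.394 ≈ 2.999.

|G(j10)| ≈ 2.999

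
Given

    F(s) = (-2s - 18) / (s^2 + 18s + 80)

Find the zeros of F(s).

Set the numerator to zero: -2s - 18 = 0, i.e. -2·(s + 9) = 0.
So s = -9.

s = -9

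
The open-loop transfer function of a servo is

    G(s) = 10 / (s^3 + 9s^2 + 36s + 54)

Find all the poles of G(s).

The poles are the roots of the denominator s^3 + 9s^2 + 36s + 54 = 0.
Trying s = -3: the polynomial evaluates to 0, so (s + 3) is a factor.
Dividing out leaves s^2 + 6s + 18 = 0.
The quadratic formula then gives s = -3 ± 3j.

s = -3 + 3j, -3 - 3j, -3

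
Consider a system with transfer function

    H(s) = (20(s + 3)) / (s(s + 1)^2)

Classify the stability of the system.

marginally stable

The poles can be read from the denominator factors: s = 0, -1, -1.
Since the simple pole(s) at s = 0 lie on the jω-axis with none in the right half-plane, the system is marginally stable.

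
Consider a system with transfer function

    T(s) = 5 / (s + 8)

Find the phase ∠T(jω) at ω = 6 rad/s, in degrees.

∠T(j6) ≈ -36.87°

At s = j6: numerator = 5, denominator = 8 + j6.
∠T = ∠num − ∠den = 0° − (36.870°) = -36.87°.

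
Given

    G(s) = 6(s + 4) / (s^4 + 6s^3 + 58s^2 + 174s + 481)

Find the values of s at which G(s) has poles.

The poles are the roots of the denominator s^4 + 6s^3 + 58s^2 + 174s + 481 = 0.
No real roots exist; factor into two real quadratics: (s^2 + 2s + 37)(s^2 + 4s + 13) = 0.
Each quadratic gives a conjugate pair via the quadratic formula.

s = -1 ± 6j, -2 ± 3j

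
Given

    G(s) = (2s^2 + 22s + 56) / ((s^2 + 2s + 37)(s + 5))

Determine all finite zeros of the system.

Set the numerator to zero: 2s^2 + 22s + 56 = 0, i.e. 2·(s^2 + 11s + 28) = 0.
Factoring: (s + 7)(s + 4) = 0.

s = -7, -4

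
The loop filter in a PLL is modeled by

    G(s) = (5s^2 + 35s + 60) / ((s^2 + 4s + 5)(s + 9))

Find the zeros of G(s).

Set the numerator to zero: 5s^2 + 35s + 60 = 0, i.e. 5·(s^2 + 7s + 12) = 0.
Factoring: (s + 4)(s + 3) = 0.

s = -4, -3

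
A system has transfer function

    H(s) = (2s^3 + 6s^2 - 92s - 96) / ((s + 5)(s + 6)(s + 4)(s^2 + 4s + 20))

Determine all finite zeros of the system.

Set the numerator to zero: 2s^3 + 6s^2 - 92s - 96 = 0, i.e. 2·(s^3 + 3s^2 - 46s - 48) = 0.
Factoring: (s + 8)(s - 6)(s + 1) = 0.

s = -8, 6, -1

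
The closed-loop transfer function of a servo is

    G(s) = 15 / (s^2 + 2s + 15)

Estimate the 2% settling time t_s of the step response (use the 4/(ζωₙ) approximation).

Comparing s^2 + 2s + 15 to s^2 + 2ζωₙs + ωₙ²: ωₙ = √15 ≈ 3.873 rad/s and ζ = 2/(2·√15) ≈ 0.2582.
ζωₙ = 2/2 = 1, so t_s ≈ 4/(ζωₙ) = 4/1 = 4 s.

t_s ≈ 4 s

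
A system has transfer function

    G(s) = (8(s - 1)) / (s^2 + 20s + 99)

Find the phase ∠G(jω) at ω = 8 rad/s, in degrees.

∠G(j8) ≈ 19.46°

At s = j8: numerator = -8 + j64, denominator = 35 + j160.
∠G = ∠num − ∠den = 97.125° − (77.661°) = 19.46°.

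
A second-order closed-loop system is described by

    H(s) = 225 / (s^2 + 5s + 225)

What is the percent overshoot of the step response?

Comparing s^2 + 5s + 225 to s^2 + 2ζωₙs + ωₙ²: ωₙ = 15 rad/s and ζ = 5/(2·15) ≈ 0.1667.
%OS = 100·exp(−πζ/√(1−ζ²)) = 100·exp(−π·0.1667/√(1−0.1667²)) ≈ 58.8%.

%OS ≈ 58.8%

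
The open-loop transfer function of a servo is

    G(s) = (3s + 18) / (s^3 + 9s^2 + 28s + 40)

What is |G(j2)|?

Substitute s = j2: numerator = 18 + j6, denominator = 4 + j48.
|G(j2)| = |18 + j6| / |4 + j48| = 18.974 / 48.166 ≈ 0.3939.

|G(j2)| ≈ 0.3939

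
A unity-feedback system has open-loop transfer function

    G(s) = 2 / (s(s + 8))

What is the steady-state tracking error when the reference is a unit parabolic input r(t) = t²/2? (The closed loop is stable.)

e_ss = ∞

G(s) has one pole at the origin.
This is a Type 1 system; Ka = lim_{s→0} s^2·G(s) = 0, so the steady-state error for a parabola input is infinite.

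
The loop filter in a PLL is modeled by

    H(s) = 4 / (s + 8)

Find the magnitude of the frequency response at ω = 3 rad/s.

Substitute s = j3: numerator = 4, denominator = 8 + j3.
|H(j3)| = |4| / |8 + j3| = 4 / 8.5440 ≈ 0.4682.

|H(j3)| ≈ 0.4682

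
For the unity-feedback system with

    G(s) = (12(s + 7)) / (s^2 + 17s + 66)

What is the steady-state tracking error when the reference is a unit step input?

G(s) has no poles at the origin.
This is a Type 0 system. Kp = lim_{s→0} G(s) = 84/66 = 14/11.
e_ss = 1/(1 + Kp) = 1/(1 + 14/11) = 11/25 ≈ 0.4400.

e_ss = 0.4400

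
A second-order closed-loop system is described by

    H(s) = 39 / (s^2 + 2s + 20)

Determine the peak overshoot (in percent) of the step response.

Comparing s^2 + 2s + 20 to s^2 + 2ζωₙs + ωₙ²: ωₙ = √20 ≈ 4.472 rad/s and ζ = 2/(2·√20) ≈ 0.2236.
%OS = 100·exp(−πζ/√(1−ζ²)) = 100·exp(−π·0.2236/√(1−0.2236²)) ≈ 48.6%.

%OS ≈ 48.6%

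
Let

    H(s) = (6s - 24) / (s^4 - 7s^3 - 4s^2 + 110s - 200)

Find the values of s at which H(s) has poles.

s = 5, -4, 3 + j, 3 - j

The poles are the roots of the denominator s^4 - 7s^3 - 4s^2 + 110s - 200 = 0.
Trying s = 5: the polynomial evaluates to 0, so (s - 5) is a factor.
Dividing out leaves s^3 - 2s^2 - 14s + 40 = 0.
This factors further as (s + 4)(s^2 - 6s + 10) = 0.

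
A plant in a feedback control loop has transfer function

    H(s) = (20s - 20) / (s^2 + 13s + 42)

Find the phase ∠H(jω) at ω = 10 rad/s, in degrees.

∠H(j10) ≈ -18.33°

At s = j10: numerator = -20 + j200, denominator = -58 + j130.
∠H = ∠num − ∠den = 95.711° − (114.04°) = -18.33°.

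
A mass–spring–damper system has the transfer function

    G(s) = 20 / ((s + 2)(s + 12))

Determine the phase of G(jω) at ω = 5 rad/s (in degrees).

∠G(j5) ≈ -90.82°

At s = j5: numerator = 20, denominator = -1 + j70.
∠G = ∠num − ∠den = 0° − (90.818°) = -90.82°.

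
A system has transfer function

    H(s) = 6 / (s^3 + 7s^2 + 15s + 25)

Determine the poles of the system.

s = -1 + 2j, -1 - 2j, -5

The poles are the roots of the denominator s^3 + 7s^2 + 15s + 25 = 0.
Trying s = -5: the polynomial evaluates to 0, so (s + 5) is a factor.
Dividing out leaves s^2 + 2s + 5 = 0.
The quadratic formula then gives s = -1 ± 2j.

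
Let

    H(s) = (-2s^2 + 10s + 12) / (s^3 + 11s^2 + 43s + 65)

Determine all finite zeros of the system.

Set the numerator to zero: -2s^2 + 10s + 12 = 0, i.e. -2·(s^2 - 5s - 6) = 0.
Factoring: (s + 1)(s - 6) = 0.

s = -1, 6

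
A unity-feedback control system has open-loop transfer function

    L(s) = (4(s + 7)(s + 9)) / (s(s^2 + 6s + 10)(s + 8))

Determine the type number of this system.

Type 1

The denominator has 1 factor of s at the origin (free integrator), so this is a Type 1 system.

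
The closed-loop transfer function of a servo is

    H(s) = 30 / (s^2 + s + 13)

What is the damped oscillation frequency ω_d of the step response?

ω_d ≈ 3.571 rad/s

Comparing s^2 + s + 13 to s^2 + 2ζωₙs + ωₙ²: ωₙ = √13 ≈ 3.606 rad/s and ζ = 1/(2·√13) ≈ 0.1387.
ζωₙ = 1/2 = 0.5, so ω_d = ωₙ√(1−ζ²) = √(ωₙ² − (ζωₙ)²) = √(13 − 0.5²) = √12.75 ≈ 3.571 rad/s.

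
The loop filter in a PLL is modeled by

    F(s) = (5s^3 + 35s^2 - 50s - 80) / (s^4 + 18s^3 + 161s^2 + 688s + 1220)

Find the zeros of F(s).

Set the numerator to zero: 5s^3 + 35s^2 - 50s - 80 = 0, i.e. 5·(s^3 + 7s^2 - 10s - 16) = 0.
Factoring: (s - 2)(s + 8)(s + 1) = 0.

s = 2, -8, -1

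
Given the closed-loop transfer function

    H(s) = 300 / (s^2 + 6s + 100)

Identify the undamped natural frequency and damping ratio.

Compare the denominator to the standard form s^2 + 2ζωₙs + ωₙ².
ωₙ² = 100, so ωₙ = 10 rad/s.
2ζωₙ = 6, so ζ = 6/(2·10) = 0.3.

ωₙ = 10 rad/s, ζ = 0.3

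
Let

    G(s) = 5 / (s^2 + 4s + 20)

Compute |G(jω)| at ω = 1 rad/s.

Substitute s = j1: numerator = 5, denominator = 19 + j4.
|G(j1)| = |5| / |19 + j4| = 5 / 19.416 ≈ 0.2575.

|G(j1)| ≈ 0.2575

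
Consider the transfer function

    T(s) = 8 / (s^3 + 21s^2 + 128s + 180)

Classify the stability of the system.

The denominator s^3 + 21s^2 + 128s + 180 factors as (s + 9)(s + 10)(s + 2), giving poles at s = -9, -10, -2.
Since all poles lie strictly in the left half-plane, the system is stable.

stable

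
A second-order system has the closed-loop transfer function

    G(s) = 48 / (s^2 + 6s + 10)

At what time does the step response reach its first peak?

t_p ≈ 3.142 s

Comparing s^2 + 6s + 10 to s^2 + 2ζωₙs + ωₙ²: ωₙ = √10 ≈ 3.162 rad/s and ζ = 6/(2·√10) ≈ 0.9487.
ζωₙ = 6/2 = 3, so ω_d = ωₙ√(1−ζ²) = √(ωₙ² − (ζωₙ)²) = √(10 − 3²) = √1 = 1 rad/s.
t_p = π/ω_d = π/1 ≈ 3.142 s.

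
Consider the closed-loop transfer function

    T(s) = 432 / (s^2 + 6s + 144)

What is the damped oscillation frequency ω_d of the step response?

ω_d ≈ 11.62 rad/s

Comparing s^2 + 6s + 144 to s^2 + 2ζωₙs + ωₙ²: ωₙ = 12 rad/s and ζ = 6/(2·12) = 0.25.
ζωₙ = 6/2 = 3, so ω_d = ωₙ√(1−ζ²) = √(ωₙ² − (ζωₙ)²) = √(144 − 3²) = √135 ≈ 11.62 rad/s.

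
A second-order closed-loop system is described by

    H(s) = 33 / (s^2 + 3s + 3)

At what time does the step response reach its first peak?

t_p ≈ 3.628 s

Comparing s^2 + 3s + 3 to s^2 + 2ζωₙs + ωₙ²: ωₙ = √3 ≈ 1.732 rad/s and ζ = 3/(2·√3) ≈ 0.8660.
ζωₙ = 3/2 = 1.5, so ω_d = ωₙ√(1−ζ²) = √(ωₙ² − (ζωₙ)²) = √(3 − 1.5²) = √0.75 ≈ 0.8660 rad/s.
t_p = π/ω_d = π/0.8660 ≈ 3.628 s.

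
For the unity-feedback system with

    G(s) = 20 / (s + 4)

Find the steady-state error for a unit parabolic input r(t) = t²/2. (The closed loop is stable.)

e_ss = ∞

G(s) has no poles at the origin.
This is a Type 0 system; Ka = lim_{s→0} s^2·G(s) = 0, so the steady-state error for a parabola input is infinite.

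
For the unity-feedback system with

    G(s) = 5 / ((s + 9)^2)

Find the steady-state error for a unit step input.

G(s) has no poles at the origin.
This is a Type 0 system. Kp = lim_{s→0} G(s) = 5/81.
e_ss = 1/(1 + Kp) = 1/(1 + 5/81) = 81/86 ≈ 0.9419.

e_ss = 0.9419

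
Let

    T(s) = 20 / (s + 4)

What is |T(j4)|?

|T(j4)| ≈ 3.536

Substitute s = j4: numerator = 20, denominator = 4 + j4.
|T(j4)| = |20| / |4 + j4| = 20 / 5.6569 ≈ 3.536.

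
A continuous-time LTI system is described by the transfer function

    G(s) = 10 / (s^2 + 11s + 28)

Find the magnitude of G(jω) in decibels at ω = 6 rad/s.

|G(j6)|_dB ≈ -16.5 dB

Substitute s = j6: numerator = 10, denominator = -8 + j66.
|G(j6)| = |10| / |-8 + j66| = 10 / 66.483 ≈ 0.1504.
In decibels: 20·log₁₀(0.1504) ≈ -16.5 dB.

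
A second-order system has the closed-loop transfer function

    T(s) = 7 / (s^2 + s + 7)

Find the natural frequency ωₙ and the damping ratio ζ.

ωₙ ≈ 2.646 rad/s, ζ ≈ 0.1890

Compare the denominator to the standard form s^2 + 2ζωₙs + ωₙ².
ωₙ² = 7, so ωₙ = √7 ≈ 2.646 rad/s.
2ζωₙ = 1, so ζ = 1/(2·√7) ≈ 0.1890.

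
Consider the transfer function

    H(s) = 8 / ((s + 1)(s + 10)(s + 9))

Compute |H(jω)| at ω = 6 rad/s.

Substitute s = j6: numerator = 8, denominator = -630 + j438.
|H(j6)| = |8| / |-630 + j438| = 8 / 767.30 ≈ 0.01043.

|H(j6)| ≈ 0.01043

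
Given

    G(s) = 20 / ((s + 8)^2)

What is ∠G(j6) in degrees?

∠G(j6) ≈ -73.74°

At s = j6: numerator = 20, denominator = 28 + j96.
∠G = ∠num − ∠den = 0° − (73.740°) = -73.74°.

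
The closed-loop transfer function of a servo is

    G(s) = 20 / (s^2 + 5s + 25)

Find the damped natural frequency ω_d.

Comparing s^2 + 5s + 25 to s^2 + 2ζωₙs + ωₙ²: ωₙ = 5 rad/s and ζ = 5/(2·5) = 0.5.
ζωₙ = 5/2 = 2.5, so ω_d = ωₙ√(1−ζ²) = √(ωₙ² − (ζωₙ)²) = √(25 − 2.5²) = √18.75 ≈ 4.330 rad/s.

ω_d ≈ 4.330 rad/s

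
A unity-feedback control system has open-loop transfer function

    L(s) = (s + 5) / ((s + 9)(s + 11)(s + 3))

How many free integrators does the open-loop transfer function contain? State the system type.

Type 0

The denominator has no factor of s at the origin — no free integrator — so this is a Type 0 system.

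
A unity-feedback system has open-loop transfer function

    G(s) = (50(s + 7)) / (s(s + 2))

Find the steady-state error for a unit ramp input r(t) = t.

e_ss = 0.005714

G(s) has one pole at the origin.
This is a Type 1 system. Kv = lim_{s→0} s·G(s) = 350/2 = 175.
e_ss = 1/Kv = 1/(175) = 1/175 ≈ 0.005714.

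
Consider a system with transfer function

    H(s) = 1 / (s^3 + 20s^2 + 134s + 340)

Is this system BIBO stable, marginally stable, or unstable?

The denominator s^3 + 20s^2 + 134s + 340 factors as (s + 10)(s^2 + 10s + 34), giving poles at s = -10, -5 + 3j, -5 - 3j.
Since all poles lie strictly in the left half-plane, the system is stable.

stable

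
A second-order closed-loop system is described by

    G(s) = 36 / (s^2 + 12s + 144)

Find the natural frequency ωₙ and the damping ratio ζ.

Compare the denominator to the standard form s^2 + 2ζωₙs + ωₙ².
ωₙ² = 144, so ωₙ = 12 rad/s.
2ζωₙ = 12, so ζ = 12/(2·12) = 0.5.

ωₙ = 12 rad/s, ζ = 0.5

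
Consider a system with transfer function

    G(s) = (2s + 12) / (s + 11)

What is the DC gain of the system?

G(0) = 12/11 ≈ 1.091

Set s = 0: G(0) = (12) / (11) = 12/11.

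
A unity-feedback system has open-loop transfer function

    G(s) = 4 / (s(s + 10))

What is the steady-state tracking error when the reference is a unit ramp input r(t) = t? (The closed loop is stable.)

G(s) has one pole at the origin.
This is a Type 1 system. Kv = lim_{s→0} s·G(s) = 4/10 = 2/5.
e_ss = 1/Kv = 1/(2/5) = 5/2 ≈ 2.500.

e_ss = 2.500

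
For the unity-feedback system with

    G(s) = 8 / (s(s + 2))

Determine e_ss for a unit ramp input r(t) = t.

G(s) has one pole at the origin.
This is a Type 1 system. Kv = lim_{s→0} s·G(s) = 8/2 = 4.
e_ss = 1/Kv = 1/(4) = 1/4 ≈ 0.2500.

e_ss = 0.2500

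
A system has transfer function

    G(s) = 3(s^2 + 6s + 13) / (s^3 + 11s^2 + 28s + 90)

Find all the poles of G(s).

s = -1 + 3j, -1 - 3j, -9

The poles are the roots of the denominator s^3 + 11s^2 + 28s + 90 = 0.
Trying s = -9: the polynomial evaluates to 0, so (s + 9) is a factor.
Dividing out leaves s^2 + 2s + 10 = 0.
The quadratic formula then gives s = -1 ± 3j.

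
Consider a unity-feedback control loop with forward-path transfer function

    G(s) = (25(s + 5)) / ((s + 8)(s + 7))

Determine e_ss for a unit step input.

G(s) has no poles at the origin.
This is a Type 0 system. Kp = lim_{s→0} G(s) = 125/56.
e_ss = 1/(1 + Kp) = 1/(1 + 125/56) = 56/181 ≈ 0.3094.

e_ss = 0.3094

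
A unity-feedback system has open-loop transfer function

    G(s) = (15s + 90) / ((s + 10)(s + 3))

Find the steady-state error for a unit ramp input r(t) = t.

G(s) has no poles at the origin.
This is a Type 0 system; Kv = lim_{s→0} s·G(s) = 0, so the steady-state error for a ramp input is infinite.

e_ss = ∞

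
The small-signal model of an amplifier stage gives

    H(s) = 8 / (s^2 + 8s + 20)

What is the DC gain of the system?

At s = 0 each factor (s + a) contributes a and each (s^2 + bs + c) contributes c.
H(0) = 8·1 / ((20)) = 8/20 = 2/5.

H(0) = 2/5 ≈ 0.4000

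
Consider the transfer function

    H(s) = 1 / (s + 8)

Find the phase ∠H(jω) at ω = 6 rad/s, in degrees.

At s = j6: numerator = 1, denominator = 8 + j6.
∠H = ∠num − ∠den = 0° − (36.870°) = -36.87°.

∠H(j6) ≈ -36.87°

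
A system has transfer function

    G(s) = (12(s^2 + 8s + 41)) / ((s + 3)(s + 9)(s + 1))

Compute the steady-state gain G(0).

At s = 0 each factor (s + a) contributes a and each (s^2 + bs + c) contributes c.
G(0) = 12·(41) / ((3) · (9) · (1)) = 492/27 = 164/9.

G(0) = 164/9 ≈ 18.22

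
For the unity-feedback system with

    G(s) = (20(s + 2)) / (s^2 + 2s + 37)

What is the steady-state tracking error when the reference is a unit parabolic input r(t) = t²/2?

e_ss = ∞

G(s) has no poles at the origin.
This is a Type 0 system; Ka = lim_{s→0} s^2·G(s) = 0, so the steady-state error for a parabola input is infinite.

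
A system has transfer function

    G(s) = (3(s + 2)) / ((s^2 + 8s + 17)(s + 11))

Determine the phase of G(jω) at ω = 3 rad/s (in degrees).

∠G(j3) ≈ -30.51°

At s = j3: numerator = 6 + j9, denominator = 16 + j288.
∠G = ∠num − ∠den = 56.310° − (86.820°) = -30.51°.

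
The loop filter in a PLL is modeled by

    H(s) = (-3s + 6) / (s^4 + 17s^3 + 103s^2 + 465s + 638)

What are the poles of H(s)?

s = -2 + 5j, -2 - 5j, -2, -11

The poles are the roots of the denominator s^4 + 17s^3 + 103s^2 + 465s + 638 = 0.
Trying s = -2: the polynomial evaluates to 0, so (s + 2) is a factor.
Dividing out leaves s^3 + 15s^2 + 73s + 319 = 0.
This factors further as (s^2 + 4s + 29)(s + 11) = 0.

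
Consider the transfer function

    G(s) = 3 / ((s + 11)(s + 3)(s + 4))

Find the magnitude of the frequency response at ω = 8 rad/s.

Substitute s = j8: numerator = 3, denominator = -1020 + j200.
|G(j8)| = |3| / |-1020 + j200| = 3 / 1039.4 ≈ 0.002886.

|G(j8)| ≈ 0.002886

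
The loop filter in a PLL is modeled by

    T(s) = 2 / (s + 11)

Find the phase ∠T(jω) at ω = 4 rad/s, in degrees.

At s = j4: numerator = 2, denominator = 11 + j4.
∠T = ∠num − ∠den = 0° − (19.983°) = -19.98°.

∠T(j4) ≈ -19.98°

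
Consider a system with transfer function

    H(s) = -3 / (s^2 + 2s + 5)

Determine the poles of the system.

The poles are the roots of the denominator s^2 + 2s + 5 = 0.
Using the quadratic formula: s = (-2 ± √(-16))/2 = -1 ± 2j.

s = -1 + 2j, -1 - 2j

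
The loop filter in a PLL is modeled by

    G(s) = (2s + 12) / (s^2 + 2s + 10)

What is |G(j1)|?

Substitute s = j1: numerator = 12 + j2, denominator = 9 + j2.
|G(j1)| = |12 + j2| / |9 + j2| = 12.166 / 9.2195 ≈ 1.320.

|G(j1)| ≈ 1.320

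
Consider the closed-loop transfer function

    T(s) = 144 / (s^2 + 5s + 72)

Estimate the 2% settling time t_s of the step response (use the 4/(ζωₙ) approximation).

Comparing s^2 + 5s + 72 to s^2 + 2ζωₙs + ωₙ²: ωₙ = √72 ≈ 8.485 rad/s and ζ = 5/(2·√72) ≈ 0.2946.
ζωₙ = 5/2 = 2.5, so t_s ≈ 4/(ζωₙ) = 4/2.5 = 1.600 s.

t_s ≈ 1.600 s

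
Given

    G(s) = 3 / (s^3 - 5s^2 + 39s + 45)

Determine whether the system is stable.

unstable

The denominator s^3 - 5s^2 + 39s + 45 factors as (s + 1)(s^2 - 6s + 45), giving poles at s = -1, 3 + 6j, 3 - 6j.
Since the pole(s) at s = 3 ± 6j lie in the right half-plane, the system is unstable.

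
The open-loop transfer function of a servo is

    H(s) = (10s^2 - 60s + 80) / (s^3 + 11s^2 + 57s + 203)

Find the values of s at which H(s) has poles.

The poles are the roots of the denominator s^3 + 11s^2 + 57s + 203 = 0.
Trying s = -7: the polynomial evaluates to 0, so (s + 7) is a factor.
Dividing out leaves s^2 + 4s + 29 = 0.
The quadratic formula then gives s = -2 ± 5j.

s = -7, -2 + 5j, -2 - 5j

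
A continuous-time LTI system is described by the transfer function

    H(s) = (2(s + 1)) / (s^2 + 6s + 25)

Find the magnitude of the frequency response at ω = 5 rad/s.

|H(j5)| ≈ 0.3399

Substitute s = j5: numerator = 2 + j10, denominator = j30.
|H(j5)| = |2 + j10| / |j30| = 10.198 / 30 ≈ 0.3399.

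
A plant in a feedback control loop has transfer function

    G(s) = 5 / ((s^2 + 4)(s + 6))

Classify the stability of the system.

marginally stable

The poles can be read from the denominator factors: s = 2j, -2j, -6.
Since the simple pole(s) at s = ±2j lie on the jω-axis with none in the right half-plane, the system is marginally stable.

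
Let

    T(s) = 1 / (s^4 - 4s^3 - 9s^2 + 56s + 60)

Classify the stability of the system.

unstable

The denominator s^4 - 4s^3 - 9s^2 + 56s + 60 factors as (s + 1)(s + 3)(s^2 - 8s + 20), giving poles at s = -1, -3, 4 + 2j, 4 - 2j.
Since the pole(s) at s = 4 ± 2j lie in the right half-plane, the system is unstable.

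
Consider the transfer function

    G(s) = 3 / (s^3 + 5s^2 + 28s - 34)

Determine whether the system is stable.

unstable

The denominator s^3 + 5s^2 + 28s - 34 factors as (s^2 + 6s + 34)(s - 1), giving poles at s = -3 + 5j, -3 - 5j, 1.
Since the pole(s) at s = 1 lie in the right half-plane, the system is unstable.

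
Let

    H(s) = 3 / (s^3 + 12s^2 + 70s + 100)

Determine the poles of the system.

The poles are the roots of the denominator s^3 + 12s^2 + 70s + 100 = 0.
Trying s = -2: the polynomial evaluates to 0, so (s + 2) is a factor.
Dividing out leaves s^2 + 10s + 50 = 0.
The quadratic formula then gives s = -5 ± 5j.

s = -5 + 5j, -5 - 5j, -2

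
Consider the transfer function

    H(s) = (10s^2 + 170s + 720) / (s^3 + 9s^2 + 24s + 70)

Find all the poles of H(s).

s = -1 + 3j, -1 - 3j, -7

The poles are the roots of the denominator s^3 + 9s^2 + 24s + 70 = 0.
Trying s = -7: the polynomial evaluates to 0, so (s + 7) is a factor.
Dividing out leaves s^2 + 2s + 10 = 0.
The quadratic formula then gives s = -1 ± 3j.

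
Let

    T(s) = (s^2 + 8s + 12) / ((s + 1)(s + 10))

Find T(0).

T(0) = 6/5 ≈ 1.200

Set s = 0: T(0) = (12) / (10) = 6/5.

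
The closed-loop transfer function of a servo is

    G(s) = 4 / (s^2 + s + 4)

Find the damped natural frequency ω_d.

ω_d ≈ 1.936 rad/s

Comparing s^2 + s + 4 to s^2 + 2ζωₙs + ωₙ²: ωₙ = 2 rad/s and ζ = 1/(2·2) = 0.25.
ζωₙ = 1/2 = 0.5, so ω_d = ωₙ√(1−ζ²) = √(ωₙ² − (ζωₙ)²) = √(4 − 0.5²) = √3.75 ≈ 1.936 rad/s.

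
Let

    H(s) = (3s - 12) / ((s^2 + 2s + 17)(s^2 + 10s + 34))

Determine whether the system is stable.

stable

The poles can be read from the denominator factors: s = -1 + 4j, -1 - 4j, -5 + 3j, -5 - 3j.
Since all poles lie strictly in the left half-plane, the system is stable.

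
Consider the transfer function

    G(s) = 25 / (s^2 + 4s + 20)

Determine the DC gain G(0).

At s = 0 each factor (s + a) contributes a and each (s^2 + bs + c) contributes c.
G(0) = 25·1 / ((20)) = 25/20 = 5/4.

G(0) = 5/4 ≈ 1.250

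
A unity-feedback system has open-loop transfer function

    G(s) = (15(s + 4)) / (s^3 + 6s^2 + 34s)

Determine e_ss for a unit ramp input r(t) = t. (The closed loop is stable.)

e_ss = 0.5667

G(s) has one pole at the origin.
This is a Type 1 system. Kv = lim_{s→0} s·G(s) = 60/34 = 30/17.
e_ss = 1/Kv = 1/(30/17) = 17/30 ≈ 0.5667.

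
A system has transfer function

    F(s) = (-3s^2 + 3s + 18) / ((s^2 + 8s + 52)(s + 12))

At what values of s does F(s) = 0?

Set the numerator to zero: -3s^2 + 3s + 18 = 0, i.e. -3·(s^2 - s - 6) = 0.
Factoring: (s - 3)(s + 2) = 0.

s = 3, -2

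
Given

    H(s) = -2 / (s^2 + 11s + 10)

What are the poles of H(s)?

s = -10, -1

The poles are the roots of the denominator s^2 + 11s + 10 = 0.
Factoring: (s + 10)(s + 1) = 0, so s = -10 and s = -1.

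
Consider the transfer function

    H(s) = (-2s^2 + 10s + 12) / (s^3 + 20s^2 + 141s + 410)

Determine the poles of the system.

The poles are the roots of the denominator s^3 + 20s^2 + 141s + 410 = 0.
Trying s = -10: the polynomial evaluates to 0, so (s + 10) is a factor.
Dividing out leaves s^2 + 10s + 41 = 0.
The quadratic formula then gives s = -5 ± 4j.

s = -10, -5 ± 4j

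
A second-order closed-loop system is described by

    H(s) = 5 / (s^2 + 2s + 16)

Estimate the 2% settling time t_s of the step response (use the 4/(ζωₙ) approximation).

Comparing s^2 + 2s + 16 to s^2 + 2ζωₙs + ωₙ²: ωₙ = 4 rad/s and ζ = 2/(2·4) = 0.25.
ζωₙ = 2/2 = 1, so t_s ≈ 4/(ζωₙ) = 4/1 = 4 s.

t_s ≈ 4 s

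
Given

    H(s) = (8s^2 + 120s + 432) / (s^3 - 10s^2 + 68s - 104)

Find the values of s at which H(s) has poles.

s = 2, 4 + 6j, 4 - 6j

The poles are the roots of the denominator s^3 - 10s^2 + 68s - 104 = 0.
Trying s = 2: the polynomial evaluates to 0, so (s - 2) is a factor.
Dividing out leaves s^2 - 8s + 52 = 0.
The quadratic formula then gives s = 4 ± 6j.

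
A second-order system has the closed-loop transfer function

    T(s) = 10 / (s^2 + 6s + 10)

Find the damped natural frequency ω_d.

ω_d = 1 rad/s

Comparing s^2 + 6s + 10 to s^2 + 2ζωₙs + ωₙ²: ωₙ = √10 ≈ 3.162 rad/s and ζ = 6/(2·√10) ≈ 0.9487.
ζωₙ = 6/2 = 3, so ω_d = ωₙ√(1−ζ²) = √(ωₙ² − (ζωₙ)²) = √(10 − 3²) = √1 = 1 rad/s.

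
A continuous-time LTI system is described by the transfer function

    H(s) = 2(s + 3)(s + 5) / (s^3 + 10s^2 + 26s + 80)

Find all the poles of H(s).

s = -8, -1 ± 3j

The poles are the roots of the denominator s^3 + 10s^2 + 26s + 80 = 0.
Trying s = -8: the polynomial evaluates to 0, so (s + 8) is a factor.
Dividing out leaves s^2 + 2s + 10 = 0.
The quadratic formula then gives s = -1 ± 3j.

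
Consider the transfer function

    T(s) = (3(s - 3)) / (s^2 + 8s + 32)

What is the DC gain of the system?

T(0) = -9/32 ≈ -0.2812

At s = 0 each factor (s + a) contributes a and each (s^2 + bs + c) contributes c.
T(0) = 3·(-3) / ((32)) = -9/32 = -9/32.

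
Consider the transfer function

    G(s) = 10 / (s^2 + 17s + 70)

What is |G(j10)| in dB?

|G(j10)|_dB ≈ -24.7 dB

Substitute s = j10: numerator = 10, denominator = -30 + j170.
|G(j10)| = |10| / |-30 + j170| = 10 / 172.63 ≈ 0.05793.
In decibels: 20·log₁₀(0.05793) ≈ -24.7 dB.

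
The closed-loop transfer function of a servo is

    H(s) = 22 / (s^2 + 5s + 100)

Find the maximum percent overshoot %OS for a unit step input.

%OS ≈ 44.4%

Comparing s^2 + 5s + 100 to s^2 + 2ζωₙs + ωₙ²: ωₙ = 10 rad/s and ζ = 5/(2·10) = 0.25.
%OS = 100·exp(−πζ/√(1−ζ²)) = 100·exp(−π·0.25/√(1−0.25²)) ≈ 44.4%.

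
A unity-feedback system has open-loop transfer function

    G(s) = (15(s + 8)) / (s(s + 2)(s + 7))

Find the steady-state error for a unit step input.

G(s) has one pole at the origin.
This is a Type 1 system; for a step input the steady-state error is zero.

e_ss = 0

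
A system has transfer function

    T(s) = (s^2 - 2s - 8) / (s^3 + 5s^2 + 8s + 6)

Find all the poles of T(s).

s = -1 + j, -1 - j, -3

The poles are the roots of the denominator s^3 + 5s^2 + 8s + 6 = 0.
Trying s = -3: the polynomial evaluates to 0, so (s + 3) is a factor.
Dividing out leaves s^2 + 2s + 2 = 0.
The quadratic formula then gives s = -1 ± 1j.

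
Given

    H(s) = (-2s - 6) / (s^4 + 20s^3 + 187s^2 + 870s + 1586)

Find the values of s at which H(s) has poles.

s = -5 + 6j, -5 - 6j, -5 + j, -5 - j

The poles are the roots of the denominator s^4 + 20s^3 + 187s^2 + 870s + 1586 = 0.
No real roots exist; factor into two real quadratics: (s^2 + 10s + 61)(s^2 + 10s + 26) = 0.
Each quadratic gives a conjugate pair via the quadratic formula.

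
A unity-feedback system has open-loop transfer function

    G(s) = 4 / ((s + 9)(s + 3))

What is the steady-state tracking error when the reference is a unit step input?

e_ss = 0.8710

G(s) has no poles at the origin.
This is a Type 0 system. Kp = lim_{s→0} G(s) = 4/27.
e_ss = 1/(1 + Kp) = 1/(1 + 4/27) = 27/31 ≈ 0.8710.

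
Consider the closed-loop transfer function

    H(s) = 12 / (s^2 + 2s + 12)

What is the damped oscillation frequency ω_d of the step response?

ω_d ≈ 3.317 rad/s

Comparing s^2 + 2s + 12 to s^2 + 2ζωₙs + ωₙ²: ωₙ = √12 ≈ 3.464 rad/s and ζ = 2/(2·√12) ≈ 0.2887.
ζωₙ = 2/2 = 1, so ω_d = ωₙ√(1−ζ²) = √(ωₙ² − (ζωₙ)²) = √(12 − 1²) = √11 ≈ 3.317 rad/s.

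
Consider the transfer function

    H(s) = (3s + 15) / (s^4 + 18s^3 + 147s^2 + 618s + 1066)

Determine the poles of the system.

s = -4 + 5j, -4 - 5j, -5 + j, -5 - j

The poles are the roots of the denominator s^4 + 18s^3 + 147s^2 + 618s + 1066 = 0.
No real roots exist; factor into two real quadratics: (s^2 + 8s + 41)(s^2 + 10s + 26) = 0.
Each quadratic gives a conjugate pair via the quadratic formula.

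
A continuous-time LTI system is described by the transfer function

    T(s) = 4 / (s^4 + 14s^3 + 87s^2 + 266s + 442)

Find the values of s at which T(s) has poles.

The poles are the roots of the denominator s^4 + 14s^3 + 87s^2 + 266s + 442 = 0.
No real roots exist; factor into two real quadratics: (s^2 + 10s + 34)(s^2 + 4s + 13) = 0.
Each quadratic gives a conjugate pair via the quadratic formula.

s = -5 + 3j, -5 - 3j, -2 + 3j, -2 - 3j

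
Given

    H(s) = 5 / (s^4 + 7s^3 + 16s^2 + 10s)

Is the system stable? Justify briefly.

marginally stable

The denominator s^4 + 7s^3 + 16s^2 + 10s factors as s(s^2 + 6s + 10)(s + 1), giving poles at s = 0, -3 ± j, -1.
Since the simple pole(s) at s = 0 lie on the jω-axis with none in the right half-plane, the system is marginally stable.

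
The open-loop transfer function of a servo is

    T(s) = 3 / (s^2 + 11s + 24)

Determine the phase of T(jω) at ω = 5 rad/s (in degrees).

∠T(j5) ≈ -91.04°

At s = j5: numerator = 3, denominator = -1 + j55.
∠T = ∠num − ∠den = 0° − (91.042°) = -91.04°.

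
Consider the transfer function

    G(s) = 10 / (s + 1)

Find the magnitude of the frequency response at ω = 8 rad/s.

|G(j8)| ≈ 1.240

Substitute s = j8: numerator = 10, denominator = 1 + j8.
|G(j8)| = |10| / |1 + j8| = 10 / 8.0623 ≈ 1.240.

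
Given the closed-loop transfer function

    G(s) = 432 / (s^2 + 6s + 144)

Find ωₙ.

ωₙ = 12 rad/s

Compare the denominator to the standard form s^2 + 2ζωₙs + ωₙ².
ωₙ² = 144, so ωₙ = 12 rad/s.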